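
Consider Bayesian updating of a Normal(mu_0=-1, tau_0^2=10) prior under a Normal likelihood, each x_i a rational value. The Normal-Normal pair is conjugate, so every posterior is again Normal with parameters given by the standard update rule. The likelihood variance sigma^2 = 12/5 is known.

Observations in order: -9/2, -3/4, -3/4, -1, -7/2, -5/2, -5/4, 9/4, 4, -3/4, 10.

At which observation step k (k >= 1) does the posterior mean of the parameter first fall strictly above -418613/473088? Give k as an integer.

obs 1: x=-9/2 → posterior Normal(-237/62, 60/31)
obs 2: x=-3/4 → posterior Normal(-549/224, 15/14)
obs 3: x=-3/4 → posterior Normal(-52/27, 20/27)
obs 4: x=-1 → posterior Normal(-181/106, 30/53)
obs 5: x=-7/2 → posterior Normal(-537/262, 60/131)
obs 6: x=-5/2 → posterior Normal(-331/156, 5/13)
obs 7: x=-5/4 → posterior Normal(-1449/724, 60/181)
obs 8: x=9/4 → posterior Normal(-153/103, 30/103)
obs 9: x=4 → posterior Normal(-206/231, 20/77)
obs 10: x=-3/4 → posterior Normal(-899/1024, 15/64)
obs 11: x=10 → posterior Normal(101/1124, 60/281)

k = 10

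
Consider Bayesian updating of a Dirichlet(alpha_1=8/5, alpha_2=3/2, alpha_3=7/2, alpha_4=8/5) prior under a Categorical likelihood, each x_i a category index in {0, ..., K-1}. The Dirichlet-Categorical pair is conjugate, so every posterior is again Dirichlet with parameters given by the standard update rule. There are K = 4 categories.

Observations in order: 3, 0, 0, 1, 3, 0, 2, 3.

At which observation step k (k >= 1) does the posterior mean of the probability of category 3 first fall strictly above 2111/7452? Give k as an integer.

k = 8

obs 1: x=3 → posterior Dirichlet(8/5, 3/2, 7/2, 13/5)
obs 2: x=0 → posterior Dirichlet(13/5, 3/2, 7/2, 13/5)
obs 3: x=0 → posterior Dirichlet(18/5, 3/2, 7/2, 13/5)
obs 4: x=1 → posterior Dirichlet(18/5, 5/2, 7/2, 13/5)
obs 5: x=3 → posterior Dirichlet(18/5, 5/2, 7/2, 18/5)
obs 6: x=0 → posterior Dirichlet(23/5, 5/2, 7/2, 18/5)
obs 7: x=2 → posterior Dirichlet(23/5, 5/2, 9/2, 18/5)
obs 8: x=3 → posterior Dirichlet(23/5, 5/2, 9/2, 23/5)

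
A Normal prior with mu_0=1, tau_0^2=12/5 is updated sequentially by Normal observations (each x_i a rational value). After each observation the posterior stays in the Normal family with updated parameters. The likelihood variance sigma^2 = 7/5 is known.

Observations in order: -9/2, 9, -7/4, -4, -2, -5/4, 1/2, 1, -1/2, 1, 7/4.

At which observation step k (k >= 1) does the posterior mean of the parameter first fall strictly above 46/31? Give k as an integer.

k = 2

obs 1: x=-9/2 → posterior Normal(-47/19, 84/95)
obs 2: x=9 → posterior Normal(61/31, 84/155)
obs 3: x=-7/4 → posterior Normal(40/43, 84/215)
obs 4: x=-4 → posterior Normal(-8/55, 84/275)
obs 5: x=-2 → posterior Normal(-32/67, 84/335)
obs 6: x=-5/4 → posterior Normal(-47/79, 84/395)
obs 7: x=1/2 → posterior Normal(-41/91, 12/65)
obs 8: x=1 → posterior Normal(-29/103, 84/515)
obs 9: x=-1/2 → posterior Normal(-7/23, 84/575)
obs 10: x=1 → posterior Normal(-23/127, 84/635)
obs 11: x=7/4 → posterior Normal(-2/139, 84/695)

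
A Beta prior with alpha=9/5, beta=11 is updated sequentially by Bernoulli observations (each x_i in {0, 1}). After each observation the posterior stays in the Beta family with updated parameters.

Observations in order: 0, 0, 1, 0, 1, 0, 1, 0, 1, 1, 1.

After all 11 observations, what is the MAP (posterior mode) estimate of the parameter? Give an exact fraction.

obs 1: x=0 → posterior Beta(9/5, 12)
obs 2: x=0 → posterior Beta(9/5, 13)
obs 3: x=1 → posterior Beta(14/5, 13)
obs 4: x=0 → posterior Beta(14/5, 14)
obs 5: x=1 → posterior Beta(19/5, 14)
obs 6: x=0 → posterior Beta(19/5, 15)
obs 7: x=1 → posterior Beta(24/5, 15)
obs 8: x=0 → posterior Beta(24/5, 16)
obs 9: x=1 → posterior Beta(29/5, 16)
obs 10: x=1 → posterior Beta(34/5, 16)
obs 11: x=1 → posterior Beta(39/5, 16)

34/109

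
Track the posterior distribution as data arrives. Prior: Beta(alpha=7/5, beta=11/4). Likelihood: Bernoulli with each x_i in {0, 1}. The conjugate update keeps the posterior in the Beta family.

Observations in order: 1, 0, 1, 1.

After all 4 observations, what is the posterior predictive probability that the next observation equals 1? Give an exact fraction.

88/163

obs 1: x=1 → posterior Beta(12/5, 11/4)
obs 2: x=0 → posterior Beta(12/5, 15/4)
obs 3: x=1 → posterior Beta(17/5, 15/4)
obs 4: x=1 → posterior Beta(22/5, 15/4)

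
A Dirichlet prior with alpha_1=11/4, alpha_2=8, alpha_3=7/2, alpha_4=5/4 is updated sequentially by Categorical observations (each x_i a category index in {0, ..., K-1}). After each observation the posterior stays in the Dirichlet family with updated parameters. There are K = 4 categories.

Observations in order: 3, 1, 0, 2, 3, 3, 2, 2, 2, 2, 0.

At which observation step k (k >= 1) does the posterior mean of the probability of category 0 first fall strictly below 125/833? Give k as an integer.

obs 1: x=3 → posterior Dirichlet(11/4, 8, 7/2, 9/4)
obs 2: x=1 → posterior Dirichlet(11/4, 9, 7/2, 9/4)
obs 3: x=0 → posterior Dirichlet(15/4, 9, 7/2, 9/4)
obs 4: x=2 → posterior Dirichlet(15/4, 9, 9/2, 9/4)
obs 5: x=3 → posterior Dirichlet(15/4, 9, 9/2, 13/4)
obs 6: x=3 → posterior Dirichlet(15/4, 9, 9/2, 17/4)
obs 7: x=2 → posterior Dirichlet(15/4, 9, 11/2, 17/4)
obs 8: x=2 → posterior Dirichlet(15/4, 9, 13/2, 17/4)
obs 9: x=2 → posterior Dirichlet(15/4, 9, 15/2, 17/4)
obs 10: x=2 → posterior Dirichlet(15/4, 9, 17/2, 17/4)
obs 11: x=0 → posterior Dirichlet(19/4, 9, 17/2, 17/4)

k = 10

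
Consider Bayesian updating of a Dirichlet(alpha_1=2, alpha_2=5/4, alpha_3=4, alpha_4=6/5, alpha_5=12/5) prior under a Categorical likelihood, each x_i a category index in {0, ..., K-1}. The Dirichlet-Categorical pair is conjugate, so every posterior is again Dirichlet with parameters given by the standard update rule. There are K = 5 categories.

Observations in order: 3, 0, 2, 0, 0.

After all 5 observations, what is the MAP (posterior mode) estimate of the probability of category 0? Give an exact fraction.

obs 1: x=3 → posterior Dirichlet(2, 5/4, 4, 11/5, 12/5)
obs 2: x=0 → posterior Dirichlet(3, 5/4, 4, 11/5, 12/5)
obs 3: x=2 → posterior Dirichlet(3, 5/4, 5, 11/5, 12/5)
obs 4: x=0 → posterior Dirichlet(4, 5/4, 5, 11/5, 12/5)
obs 5: x=0 → posterior Dirichlet(5, 5/4, 5, 11/5, 12/5)

80/217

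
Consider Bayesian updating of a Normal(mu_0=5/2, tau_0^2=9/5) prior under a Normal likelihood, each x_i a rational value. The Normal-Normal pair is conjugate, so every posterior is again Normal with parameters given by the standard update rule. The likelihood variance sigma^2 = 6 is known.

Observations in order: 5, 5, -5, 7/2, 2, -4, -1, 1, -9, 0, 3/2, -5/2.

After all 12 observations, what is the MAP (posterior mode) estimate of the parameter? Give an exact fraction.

obs 1: x=5 → posterior Normal(40/13, 18/13)
obs 2: x=5 → posterior Normal(55/16, 9/8)
obs 3: x=-5 → posterior Normal(40/19, 18/19)
obs 4: x=7/2 → posterior Normal(101/44, 9/11)
obs 5: x=2 → posterior Normal(113/50, 18/25)
obs 6: x=-4 → posterior Normal(89/56, 9/14)
obs 7: x=-1 → posterior Normal(83/62, 18/31)
obs 8: x=1 → posterior Normal(89/68, 9/17)
obs 9: x=-9 → posterior Normal(35/74, 18/37)
obs 10: x=0 → posterior Normal(7/16, 9/20)
obs 11: x=3/2 → posterior Normal(22/43, 18/43)
obs 12: x=-5/2 → posterior Normal(29/92, 9/23)

29/92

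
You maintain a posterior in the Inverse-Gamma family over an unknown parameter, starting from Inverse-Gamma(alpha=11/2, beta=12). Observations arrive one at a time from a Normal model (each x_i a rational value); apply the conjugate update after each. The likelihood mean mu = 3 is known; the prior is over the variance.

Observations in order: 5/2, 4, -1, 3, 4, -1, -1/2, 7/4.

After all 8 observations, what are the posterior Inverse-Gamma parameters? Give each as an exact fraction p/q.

obs 1: x=5/2 → posterior Inverse-Gamma(6, 97/8)
obs 2: x=4 → posterior Inverse-Gamma(13/2, 101/8)
obs 3: x=-1 → posterior Inverse-Gamma(7, 165/8)
obs 4: x=3 → posterior Inverse-Gamma(15/2, 165/8)
obs 5: x=4 → posterior Inverse-Gamma(8, 169/8)
obs 6: x=-1 → posterior Inverse-Gamma(17/2, 233/8)
obs 7: x=-1/2 → posterior Inverse-Gamma(9, 141/4)
obs 8: x=7/4 → posterior Inverse-Gamma(19/2, 1153/32)

alpha=19/2, beta=1153/32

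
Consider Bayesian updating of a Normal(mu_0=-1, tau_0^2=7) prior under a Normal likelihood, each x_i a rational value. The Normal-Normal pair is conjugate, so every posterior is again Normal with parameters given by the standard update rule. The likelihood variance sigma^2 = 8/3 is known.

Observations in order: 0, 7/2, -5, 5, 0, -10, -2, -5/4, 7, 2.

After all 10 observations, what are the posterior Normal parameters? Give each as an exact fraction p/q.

obs 1: x=0 → posterior Normal(-8/29, 56/29)
obs 2: x=7/2 → posterior Normal(131/100, 28/25)
obs 3: x=-5 → posterior Normal(-79/142, 56/71)
obs 4: x=5 → posterior Normal(131/184, 14/23)
obs 5: x=0 → posterior Normal(131/226, 56/113)
obs 6: x=-10 → posterior Normal(-289/268, 28/67)
obs 7: x=-2 → posterior Normal(-373/310, 56/155)
obs 8: x=-5/4 → posterior Normal(-851/704, 7/22)
obs 9: x=7 → posterior Normal(-263/788, 56/197)
obs 10: x=2 → posterior Normal(-95/872, 28/109)

mu_0=-95/872, tau_0^2=28/109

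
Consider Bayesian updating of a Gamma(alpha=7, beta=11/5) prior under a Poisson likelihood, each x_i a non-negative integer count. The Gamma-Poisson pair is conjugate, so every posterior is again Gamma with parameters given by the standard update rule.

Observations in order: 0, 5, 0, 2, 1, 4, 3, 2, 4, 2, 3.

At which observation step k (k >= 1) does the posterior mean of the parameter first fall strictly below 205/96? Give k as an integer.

k = 5

obs 1: x=0 → posterior Gamma(7, 16/5)
obs 2: x=5 → posterior Gamma(12, 21/5)
obs 3: x=0 → posterior Gamma(12, 26/5)
obs 4: x=2 → posterior Gamma(14, 31/5)
obs 5: x=1 → posterior Gamma(15, 36/5)
obs 6: x=4 → posterior Gamma(19, 41/5)
obs 7: x=3 → posterior Gamma(22, 46/5)
obs 8: x=2 → posterior Gamma(24, 51/5)
obs 9: x=4 → posterior Gamma(28, 56/5)
obs 10: x=2 → posterior Gamma(30, 61/5)
obs 11: x=3 → posterior Gamma(33, 66/5)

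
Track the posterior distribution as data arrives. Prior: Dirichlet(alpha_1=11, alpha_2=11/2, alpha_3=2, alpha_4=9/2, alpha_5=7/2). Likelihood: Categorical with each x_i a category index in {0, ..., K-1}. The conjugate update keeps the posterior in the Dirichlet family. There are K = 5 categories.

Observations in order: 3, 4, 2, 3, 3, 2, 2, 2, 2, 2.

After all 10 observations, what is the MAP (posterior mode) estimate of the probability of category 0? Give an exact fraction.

obs 1: x=3 → posterior Dirichlet(11, 11/2, 2, 11/2, 7/2)
obs 2: x=4 → posterior Dirichlet(11, 11/2, 2, 11/2, 9/2)
obs 3: x=2 → posterior Dirichlet(11, 11/2, 3, 11/2, 9/2)
obs 4: x=3 → posterior Dirichlet(11, 11/2, 3, 13/2, 9/2)
obs 5: x=3 → posterior Dirichlet(11, 11/2, 3, 15/2, 9/2)
obs 6: x=2 → posterior Dirichlet(11, 11/2, 4, 15/2, 9/2)
obs 7: x=2 → posterior Dirichlet(11, 11/2, 5, 15/2, 9/2)
obs 8: x=2 → posterior Dirichlet(11, 11/2, 6, 15/2, 9/2)
obs 9: x=2 → posterior Dirichlet(11, 11/2, 7, 15/2, 9/2)
obs 10: x=2 → posterior Dirichlet(11, 11/2, 8, 15/2, 9/2)

20/63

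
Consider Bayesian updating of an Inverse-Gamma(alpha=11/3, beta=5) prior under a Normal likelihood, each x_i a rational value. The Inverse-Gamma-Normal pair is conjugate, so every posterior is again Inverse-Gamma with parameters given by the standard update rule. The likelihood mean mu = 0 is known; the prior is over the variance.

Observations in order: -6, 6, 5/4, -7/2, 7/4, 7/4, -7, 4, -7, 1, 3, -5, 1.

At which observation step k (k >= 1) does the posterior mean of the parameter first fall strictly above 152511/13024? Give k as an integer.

k = 7

obs 1: x=-6 → posterior Inverse-Gamma(25/6, 23)
obs 2: x=6 → posterior Inverse-Gamma(14/3, 41)
obs 3: x=5/4 → posterior Inverse-Gamma(31/6, 1337/32)
obs 4: x=-7/2 → posterior Inverse-Gamma(17/3, 1533/32)
obs 5: x=7/4 → posterior Inverse-Gamma(37/6, 791/16)
obs 6: x=7/4 → posterior Inverse-Gamma(20/3, 1631/32)
obs 7: x=-7 → posterior Inverse-Gamma(43/6, 2415/32)
obs 8: x=4 → posterior Inverse-Gamma(23/3, 2671/32)
obs 9: x=-7 → posterior Inverse-Gamma(49/6, 3455/32)
obs 10: x=1 → posterior Inverse-Gamma(26/3, 3471/32)
obs 11: x=3 → posterior Inverse-Gamma(55/6, 3615/32)
obs 12: x=-5 → posterior Inverse-Gamma(29/3, 4015/32)
obs 13: x=1 → posterior Inverse-Gamma(61/6, 4031/32)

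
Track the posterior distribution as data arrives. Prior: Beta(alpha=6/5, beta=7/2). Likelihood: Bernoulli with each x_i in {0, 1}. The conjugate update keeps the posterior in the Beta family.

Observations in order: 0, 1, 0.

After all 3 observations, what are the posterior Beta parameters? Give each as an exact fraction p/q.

obs 1: x=0 → posterior Beta(6/5, 9/2)
obs 2: x=1 → posterior Beta(11/5, 9/2)
obs 3: x=0 → posterior Beta(11/5, 11/2)

alpha=11/5, beta=11/2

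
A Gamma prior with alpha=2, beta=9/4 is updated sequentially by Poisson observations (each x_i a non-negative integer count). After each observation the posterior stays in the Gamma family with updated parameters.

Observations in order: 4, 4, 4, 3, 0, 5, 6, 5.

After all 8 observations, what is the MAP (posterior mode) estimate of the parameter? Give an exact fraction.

128/41

obs 1: x=4 → posterior Gamma(6, 13/4)
obs 2: x=4 → posterior Gamma(10, 17/4)
obs 3: x=4 → posterior Gamma(14, 21/4)
obs 4: x=3 → posterior Gamma(17, 25/4)
obs 5: x=0 → posterior Gamma(17, 29/4)
obs 6: x=5 → posterior Gamma(22, 33/4)
obs 7: x=6 → posterior Gamma(28, 37/4)
obs 8: x=5 → posterior Gamma(33, 41/4)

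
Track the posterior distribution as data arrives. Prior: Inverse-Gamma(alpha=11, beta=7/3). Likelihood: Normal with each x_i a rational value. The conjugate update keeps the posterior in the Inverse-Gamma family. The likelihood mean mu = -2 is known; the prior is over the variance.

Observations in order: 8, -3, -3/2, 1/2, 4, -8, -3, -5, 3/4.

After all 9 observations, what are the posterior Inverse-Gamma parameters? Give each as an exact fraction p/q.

alpha=31/2, beta=9683/96

obs 1: x=8 → posterior Inverse-Gamma(23/2, 157/3)
obs 2: x=-3 → posterior Inverse-Gamma(12, 317/6)
obs 3: x=-3/2 → posterior Inverse-Gamma(25/2, 1271/24)
obs 4: x=1/2 → posterior Inverse-Gamma(13, 673/12)
obs 5: x=4 → posterior Inverse-Gamma(27/2, 889/12)
obs 6: x=-8 → posterior Inverse-Gamma(14, 1105/12)
obs 7: x=-3 → posterior Inverse-Gamma(29/2, 1111/12)
obs 8: x=-5 → posterior Inverse-Gamma(15, 1165/12)
obs 9: x=3/4 → posterior Inverse-Gamma(31/2, 9683/96)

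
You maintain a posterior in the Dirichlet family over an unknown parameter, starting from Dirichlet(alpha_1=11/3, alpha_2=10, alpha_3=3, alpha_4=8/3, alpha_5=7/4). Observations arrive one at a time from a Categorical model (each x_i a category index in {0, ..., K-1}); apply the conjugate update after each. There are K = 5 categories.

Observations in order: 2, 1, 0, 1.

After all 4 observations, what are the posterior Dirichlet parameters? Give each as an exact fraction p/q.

alpha_1=14/3, alpha_2=12, alpha_3=4, alpha_4=8/3, alpha_5=7/4

obs 1: x=2 → posterior Dirichlet(11/3, 10, 4, 8/3, 7/4)
obs 2: x=1 → posterior Dirichlet(11/3, 11, 4, 8/3, 7/4)
obs 3: x=0 → posterior Dirichlet(14/3, 11, 4, 8/3, 7/4)
obs 4: x=1 → posterior Dirichlet(14/3, 12, 4, 8/3, 7/4)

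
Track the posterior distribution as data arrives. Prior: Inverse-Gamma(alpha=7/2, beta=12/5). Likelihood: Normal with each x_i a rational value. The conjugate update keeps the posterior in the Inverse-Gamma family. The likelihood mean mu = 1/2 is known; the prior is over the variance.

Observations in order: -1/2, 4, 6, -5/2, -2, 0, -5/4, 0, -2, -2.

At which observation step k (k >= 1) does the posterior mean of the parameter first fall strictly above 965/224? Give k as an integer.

k = 3

obs 1: x=-1/2 → posterior Inverse-Gamma(4, 29/10)
obs 2: x=4 → posterior Inverse-Gamma(9/2, 361/40)
obs 3: x=6 → posterior Inverse-Gamma(5, 483/20)
obs 4: x=-5/2 → posterior Inverse-Gamma(11/2, 573/20)
obs 5: x=-2 → posterior Inverse-Gamma(6, 1271/40)
obs 6: x=0 → posterior Inverse-Gamma(13/2, 319/10)
obs 7: x=-5/4 → posterior Inverse-Gamma(7, 5349/160)
obs 8: x=0 → posterior Inverse-Gamma(15/2, 5369/160)
obs 9: x=-2 → posterior Inverse-Gamma(8, 5869/160)
obs 10: x=-2 → posterior Inverse-Gamma(17/2, 6369/160)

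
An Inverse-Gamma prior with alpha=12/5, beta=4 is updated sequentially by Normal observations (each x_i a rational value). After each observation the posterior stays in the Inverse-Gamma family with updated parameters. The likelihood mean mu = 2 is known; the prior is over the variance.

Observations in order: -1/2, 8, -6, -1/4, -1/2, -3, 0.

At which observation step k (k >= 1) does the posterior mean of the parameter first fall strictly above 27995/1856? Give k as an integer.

obs 1: x=-1/2 → posterior Inverse-Gamma(29/10, 57/8)
obs 2: x=8 → posterior Inverse-Gamma(17/5, 201/8)
obs 3: x=-6 → posterior Inverse-Gamma(39/10, 457/8)
obs 4: x=-1/4 → posterior Inverse-Gamma(22/5, 1909/32)
obs 5: x=-1/2 → posterior Inverse-Gamma(49/10, 2009/32)
obs 6: x=-3 → posterior Inverse-Gamma(27/5, 2409/32)
obs 7: x=0 → posterior Inverse-Gamma(59/10, 2473/32)

k = 3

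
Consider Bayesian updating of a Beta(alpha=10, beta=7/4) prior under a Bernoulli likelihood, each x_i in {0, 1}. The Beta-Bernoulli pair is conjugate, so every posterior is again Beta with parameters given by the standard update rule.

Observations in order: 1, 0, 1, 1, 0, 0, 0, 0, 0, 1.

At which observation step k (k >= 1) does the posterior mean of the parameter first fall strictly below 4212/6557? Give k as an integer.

k = 9

obs 1: x=1 → posterior Beta(11, 7/4)
obs 2: x=0 → posterior Beta(11, 11/4)
obs 3: x=1 → posterior Beta(12, 11/4)
obs 4: x=1 → posterior Beta(13, 11/4)
obs 5: x=0 → posterior Beta(13, 15/4)
obs 6: x=0 → posterior Beta(13, 19/4)
obs 7: x=0 → posterior Beta(13, 23/4)
obs 8: x=0 → posterior Beta(13, 27/4)
obs 9: x=0 → posterior Beta(13, 31/4)
obs 10: x=1 → posterior Beta(14, 31/4)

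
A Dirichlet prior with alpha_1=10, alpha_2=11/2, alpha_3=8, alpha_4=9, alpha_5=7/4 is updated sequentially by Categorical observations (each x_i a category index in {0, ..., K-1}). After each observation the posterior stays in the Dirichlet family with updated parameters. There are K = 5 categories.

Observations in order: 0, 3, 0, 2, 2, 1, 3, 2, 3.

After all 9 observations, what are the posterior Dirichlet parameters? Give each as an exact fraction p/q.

alpha_1=12, alpha_2=13/2, alpha_3=11, alpha_4=12, alpha_5=7/4

obs 1: x=0 → posterior Dirichlet(11, 11/2, 8, 9, 7/4)
obs 2: x=3 → posterior Dirichlet(11, 11/2, 8, 10, 7/4)
obs 3: x=0 → posterior Dirichlet(12, 11/2, 8, 10, 7/4)
obs 4: x=2 → posterior Dirichlet(12, 11/2, 9, 10, 7/4)
obs 5: x=2 → posterior Dirichlet(12, 11/2, 10, 10, 7/4)
obs 6: x=1 → posterior Dirichlet(12, 13/2, 10, 10, 7/4)
obs 7: x=3 → posterior Dirichlet(12, 13/2, 10, 11, 7/4)
obs 8: x=2 → posterior Dirichlet(12, 13/2, 11, 11, 7/4)
obs 9: x=3 → posterior Dirichlet(12, 13/2, 11, 12, 7/4)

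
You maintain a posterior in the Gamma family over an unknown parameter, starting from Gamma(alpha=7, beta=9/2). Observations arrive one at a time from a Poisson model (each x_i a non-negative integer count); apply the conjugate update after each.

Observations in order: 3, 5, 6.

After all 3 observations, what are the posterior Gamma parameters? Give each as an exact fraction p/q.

alpha=21, beta=15/2

obs 1: x=3 → posterior Gamma(10, 11/2)
obs 2: x=5 → posterior Gamma(15, 13/2)
obs 3: x=6 → posterior Gamma(21, 15/2)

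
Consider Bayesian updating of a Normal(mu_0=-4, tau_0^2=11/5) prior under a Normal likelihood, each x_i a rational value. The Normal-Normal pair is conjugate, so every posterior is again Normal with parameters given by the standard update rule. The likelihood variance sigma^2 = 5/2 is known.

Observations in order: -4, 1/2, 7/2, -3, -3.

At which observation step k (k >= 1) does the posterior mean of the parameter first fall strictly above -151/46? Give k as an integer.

obs 1: x=-4 → posterior Normal(-4, 55/47)
obs 2: x=1/2 → posterior Normal(-59/23, 55/69)
obs 3: x=7/2 → posterior Normal(-100/91, 55/91)
obs 4: x=-3 → posterior Normal(-166/113, 55/113)
obs 5: x=-3 → posterior Normal(-232/135, 11/27)

k = 2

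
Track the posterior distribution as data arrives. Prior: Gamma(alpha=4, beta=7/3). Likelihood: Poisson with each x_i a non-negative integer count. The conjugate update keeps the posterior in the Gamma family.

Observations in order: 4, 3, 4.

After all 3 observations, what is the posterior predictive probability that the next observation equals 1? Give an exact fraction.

51881467707308113920/288441413567621167681

obs 1: x=4 → posterior Gamma(8, 10/3)
obs 2: x=3 → posterior Gamma(11, 13/3)
obs 3: x=4 → posterior Gamma(15, 16/3)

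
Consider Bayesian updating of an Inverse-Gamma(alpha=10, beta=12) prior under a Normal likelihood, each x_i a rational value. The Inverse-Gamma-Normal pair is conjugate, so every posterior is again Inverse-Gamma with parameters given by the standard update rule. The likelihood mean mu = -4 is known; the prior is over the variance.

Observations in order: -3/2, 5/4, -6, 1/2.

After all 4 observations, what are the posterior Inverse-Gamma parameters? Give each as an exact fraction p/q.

alpha=12, beta=1313/32

obs 1: x=-3/2 → posterior Inverse-Gamma(21/2, 121/8)
obs 2: x=5/4 → posterior Inverse-Gamma(11, 925/32)
obs 3: x=-6 → posterior Inverse-Gamma(23/2, 989/32)
obs 4: x=1/2 → posterior Inverse-Gamma(12, 1313/32)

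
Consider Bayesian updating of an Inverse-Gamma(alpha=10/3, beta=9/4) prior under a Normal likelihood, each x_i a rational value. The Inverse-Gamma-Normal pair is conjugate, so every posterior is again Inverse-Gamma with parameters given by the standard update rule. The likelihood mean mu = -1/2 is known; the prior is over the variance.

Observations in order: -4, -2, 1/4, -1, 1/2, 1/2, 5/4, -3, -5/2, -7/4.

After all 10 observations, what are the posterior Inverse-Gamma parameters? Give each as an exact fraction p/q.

obs 1: x=-4 → posterior Inverse-Gamma(23/6, 67/8)
obs 2: x=-2 → posterior Inverse-Gamma(13/3, 19/2)
obs 3: x=1/4 → posterior Inverse-Gamma(29/6, 313/32)
obs 4: x=-1 → posterior Inverse-Gamma(16/3, 317/32)
obs 5: x=1/2 → posterior Inverse-Gamma(35/6, 333/32)
obs 6: x=1/2 → posterior Inverse-Gamma(19/3, 349/32)
obs 7: x=5/4 → posterior Inverse-Gamma(41/6, 199/16)
obs 8: x=-3 → posterior Inverse-Gamma(22/3, 249/16)
obs 9: x=-5/2 → posterior Inverse-Gamma(47/6, 281/16)
obs 10: x=-7/4 → posterior Inverse-Gamma(25/3, 587/32)

alpha=25/3, beta=587/32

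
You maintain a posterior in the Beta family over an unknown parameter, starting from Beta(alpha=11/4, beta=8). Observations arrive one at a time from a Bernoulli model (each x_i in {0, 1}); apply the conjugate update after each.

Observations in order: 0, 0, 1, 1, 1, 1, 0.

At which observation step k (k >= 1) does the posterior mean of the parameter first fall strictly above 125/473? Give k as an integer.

k = 3

obs 1: x=0 → posterior Beta(11/4, 9)
obs 2: x=0 → posterior Beta(11/4, 10)
obs 3: x=1 → posterior Beta(15/4, 10)
obs 4: x=1 → posterior Beta(19/4, 10)
obs 5: x=1 → posterior Beta(23/4, 10)
obs 6: x=1 → posterior Beta(27/4, 10)
obs 7: x=0 → posterior Beta(27/4, 11)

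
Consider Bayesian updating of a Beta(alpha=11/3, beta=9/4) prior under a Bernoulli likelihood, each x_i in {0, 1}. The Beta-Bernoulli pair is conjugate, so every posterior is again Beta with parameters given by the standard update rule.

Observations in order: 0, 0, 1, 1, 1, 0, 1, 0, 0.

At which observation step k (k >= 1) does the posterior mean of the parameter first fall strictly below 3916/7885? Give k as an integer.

obs 1: x=0 → posterior Beta(11/3, 13/4)
obs 2: x=0 → posterior Beta(11/3, 17/4)
obs 3: x=1 → posterior Beta(14/3, 17/4)
obs 4: x=1 → posterior Beta(17/3, 17/4)
obs 5: x=1 → posterior Beta(20/3, 17/4)
obs 6: x=0 → posterior Beta(20/3, 21/4)
obs 7: x=1 → posterior Beta(23/3, 21/4)
obs 8: x=0 → posterior Beta(23/3, 25/4)
obs 9: x=0 → posterior Beta(23/3, 29/4)

k = 2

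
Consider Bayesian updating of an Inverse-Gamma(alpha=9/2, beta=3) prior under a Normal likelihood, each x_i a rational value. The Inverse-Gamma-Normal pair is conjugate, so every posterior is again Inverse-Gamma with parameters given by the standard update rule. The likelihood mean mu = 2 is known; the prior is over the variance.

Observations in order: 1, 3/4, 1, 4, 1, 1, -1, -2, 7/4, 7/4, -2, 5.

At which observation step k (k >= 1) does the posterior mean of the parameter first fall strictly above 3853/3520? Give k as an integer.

obs 1: x=1 → posterior Inverse-Gamma(5, 7/2)
obs 2: x=3/4 → posterior Inverse-Gamma(11/2, 137/32)
obs 3: x=1 → posterior Inverse-Gamma(6, 153/32)
obs 4: x=4 → posterior Inverse-Gamma(13/2, 217/32)
obs 5: x=1 → posterior Inverse-Gamma(7, 233/32)
obs 6: x=1 → posterior Inverse-Gamma(15/2, 249/32)
obs 7: x=-1 → posterior Inverse-Gamma(8, 393/32)
obs 8: x=-2 → posterior Inverse-Gamma(17/2, 649/32)
obs 9: x=7/4 → posterior Inverse-Gamma(9, 325/16)
obs 10: x=7/4 → posterior Inverse-Gamma(19/2, 651/32)
obs 11: x=-2 → posterior Inverse-Gamma(10, 907/32)
obs 12: x=5 → posterior Inverse-Gamma(21/2, 1051/32)

k = 4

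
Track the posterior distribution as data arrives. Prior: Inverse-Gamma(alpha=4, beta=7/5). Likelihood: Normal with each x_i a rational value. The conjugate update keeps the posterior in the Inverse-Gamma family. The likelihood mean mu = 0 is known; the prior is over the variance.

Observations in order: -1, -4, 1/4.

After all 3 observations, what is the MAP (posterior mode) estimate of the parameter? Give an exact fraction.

obs 1: x=-1 → posterior Inverse-Gamma(9/2, 19/10)
obs 2: x=-4 → posterior Inverse-Gamma(5, 99/10)
obs 3: x=1/4 → posterior Inverse-Gamma(11/2, 1589/160)

1589/1040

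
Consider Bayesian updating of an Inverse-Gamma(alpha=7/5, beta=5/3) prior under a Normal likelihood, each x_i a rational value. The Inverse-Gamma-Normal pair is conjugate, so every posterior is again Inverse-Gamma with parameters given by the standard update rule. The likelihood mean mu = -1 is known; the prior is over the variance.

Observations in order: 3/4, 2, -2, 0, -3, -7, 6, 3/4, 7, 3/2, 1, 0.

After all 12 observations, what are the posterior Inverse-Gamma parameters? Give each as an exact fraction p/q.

alpha=37/5, beta=4433/48

obs 1: x=3/4 → posterior Inverse-Gamma(19/10, 307/96)
obs 2: x=2 → posterior Inverse-Gamma(12/5, 739/96)
obs 3: x=-2 → posterior Inverse-Gamma(29/10, 787/96)
obs 4: x=0 → posterior Inverse-Gamma(17/5, 835/96)
obs 5: x=-3 → posterior Inverse-Gamma(39/10, 1027/96)
obs 6: x=-7 → posterior Inverse-Gamma(22/5, 2755/96)
obs 7: x=6 → posterior Inverse-Gamma(49/10, 5107/96)
obs 8: x=3/4 → posterior Inverse-Gamma(27/5, 2627/48)
obs 9: x=7 → posterior Inverse-Gamma(59/10, 4163/48)
obs 10: x=3/2 → posterior Inverse-Gamma(32/5, 4313/48)
obs 11: x=1 → posterior Inverse-Gamma(69/10, 4409/48)
obs 12: x=0 → posterior Inverse-Gamma(37/5, 4433/48)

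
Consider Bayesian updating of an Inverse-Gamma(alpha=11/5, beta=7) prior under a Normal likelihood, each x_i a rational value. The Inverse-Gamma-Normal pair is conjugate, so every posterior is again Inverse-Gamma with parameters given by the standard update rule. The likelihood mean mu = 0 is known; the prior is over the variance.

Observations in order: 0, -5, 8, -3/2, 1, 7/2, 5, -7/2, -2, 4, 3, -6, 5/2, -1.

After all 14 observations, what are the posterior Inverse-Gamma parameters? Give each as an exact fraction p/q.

alpha=46/5, beta=114

obs 1: x=0 → posterior Inverse-Gamma(27/10, 7)
obs 2: x=-5 → posterior Inverse-Gamma(16/5, 39/2)
obs 3: x=8 → posterior Inverse-Gamma(37/10, 103/2)
obs 4: x=-3/2 → posterior Inverse-Gamma(21/5, 421/8)
obs 5: x=1 → posterior Inverse-Gamma(47/10, 425/8)
obs 6: x=7/2 → posterior Inverse-Gamma(26/5, 237/4)
obs 7: x=5 → posterior Inverse-Gamma(57/10, 287/4)
obs 8: x=-7/2 → posterior Inverse-Gamma(31/5, 623/8)
obs 9: x=-2 → posterior Inverse-Gamma(67/10, 639/8)
obs 10: x=4 → posterior Inverse-Gamma(36/5, 703/8)
obs 11: x=3 → posterior Inverse-Gamma(77/10, 739/8)
obs 12: x=-6 → posterior Inverse-Gamma(41/5, 883/8)
obs 13: x=5/2 → posterior Inverse-Gamma(87/10, 227/2)
obs 14: x=-1 → posterior Inverse-Gamma(46/5, 114)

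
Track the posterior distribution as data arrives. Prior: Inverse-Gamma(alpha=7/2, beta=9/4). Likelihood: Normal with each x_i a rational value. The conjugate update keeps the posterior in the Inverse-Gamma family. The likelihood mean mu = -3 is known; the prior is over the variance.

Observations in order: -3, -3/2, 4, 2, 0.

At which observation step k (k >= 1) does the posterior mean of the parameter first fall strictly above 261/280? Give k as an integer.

obs 1: x=-3 → posterior Inverse-Gamma(4, 9/4)
obs 2: x=-3/2 → posterior Inverse-Gamma(9/2, 27/8)
obs 3: x=4 → posterior Inverse-Gamma(5, 223/8)
obs 4: x=2 → posterior Inverse-Gamma(11/2, 323/8)
obs 5: x=0 → posterior Inverse-Gamma(6, 359/8)

k = 2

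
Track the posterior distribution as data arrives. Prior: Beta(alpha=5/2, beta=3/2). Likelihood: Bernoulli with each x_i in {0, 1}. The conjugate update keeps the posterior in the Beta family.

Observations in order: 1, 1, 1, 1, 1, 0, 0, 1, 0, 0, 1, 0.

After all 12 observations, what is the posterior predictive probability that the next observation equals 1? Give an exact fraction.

obs 1: x=1 → posterior Beta(7/2, 3/2)
obs 2: x=1 → posterior Beta(9/2, 3/2)
obs 3: x=1 → posterior Beta(11/2, 3/2)
obs 4: x=1 → posterior Beta(13/2, 3/2)
obs 5: x=1 → posterior Beta(15/2, 3/2)
obs 6: x=0 → posterior Beta(15/2, 5/2)
obs 7: x=0 → posterior Beta(15/2, 7/2)
obs 8: x=1 → posterior Beta(17/2, 7/2)
obs 9: x=0 → posterior Beta(17/2, 9/2)
obs 10: x=0 → posterior Beta(17/2, 11/2)
obs 11: x=1 → posterior Beta(19/2, 11/2)
obs 12: x=0 → posterior Beta(19/2, 13/2)

19/32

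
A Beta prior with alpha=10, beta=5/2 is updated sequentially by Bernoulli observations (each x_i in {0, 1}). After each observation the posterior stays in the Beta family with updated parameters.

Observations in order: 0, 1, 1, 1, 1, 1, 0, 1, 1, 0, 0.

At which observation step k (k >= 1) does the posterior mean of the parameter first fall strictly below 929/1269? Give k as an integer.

k = 11

obs 1: x=0 → posterior Beta(10, 7/2)
obs 2: x=1 → posterior Beta(11, 7/2)
obs 3: x=1 → posterior Beta(12, 7/2)
obs 4: x=1 → posterior Beta(13, 7/2)
obs 5: x=1 → posterior Beta(14, 7/2)
obs 6: x=1 → posterior Beta(15, 7/2)
obs 7: x=0 → posterior Beta(15, 9/2)
obs 8: x=1 → posterior Beta(16, 9/2)
obs 9: x=1 → posterior Beta(17, 9/2)
obs 10: x=0 → posterior Beta(17, 11/2)
obs 11: x=0 → posterior Beta(17, 13/2)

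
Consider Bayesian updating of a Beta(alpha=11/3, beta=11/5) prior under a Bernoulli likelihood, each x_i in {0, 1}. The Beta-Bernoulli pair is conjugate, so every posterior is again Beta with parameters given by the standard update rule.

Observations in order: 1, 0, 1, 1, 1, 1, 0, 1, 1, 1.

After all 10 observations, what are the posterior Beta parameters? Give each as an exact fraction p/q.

alpha=35/3, beta=21/5

obs 1: x=1 → posterior Beta(14/3, 11/5)
obs 2: x=0 → posterior Beta(14/3, 16/5)
obs 3: x=1 → posterior Beta(17/3, 16/5)
obs 4: x=1 → posterior Beta(20/3, 16/5)
obs 5: x=1 → posterior Beta(23/3, 16/5)
obs 6: x=1 → posterior Beta(26/3, 16/5)
obs 7: x=0 → posterior Beta(26/3, 21/5)
obs 8: x=1 → posterior Beta(29/3, 21/5)
obs 9: x=1 → posterior Beta(32/3, 21/5)
obs 10: x=1 → posterior Beta(35/3, 21/5)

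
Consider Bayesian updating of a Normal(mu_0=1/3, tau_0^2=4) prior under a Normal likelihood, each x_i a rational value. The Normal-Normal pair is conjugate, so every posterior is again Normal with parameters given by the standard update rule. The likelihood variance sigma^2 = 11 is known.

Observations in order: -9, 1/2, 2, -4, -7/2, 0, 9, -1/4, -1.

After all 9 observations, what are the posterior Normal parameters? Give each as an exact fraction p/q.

obs 1: x=-9 → posterior Normal(-97/45, 44/15)
obs 2: x=1/2 → posterior Normal(-91/57, 44/19)
obs 3: x=2 → posterior Normal(-67/69, 44/23)
obs 4: x=-4 → posterior Normal(-115/81, 44/27)
obs 5: x=-7/2 → posterior Normal(-157/93, 44/31)
obs 6: x=0 → posterior Normal(-157/105, 44/35)
obs 7: x=9 → posterior Normal(-49/117, 44/39)
obs 8: x=-1/4 → posterior Normal(-52/129, 44/43)
obs 9: x=-1 → posterior Normal(-64/141, 44/47)

mu_0=-64/141, tau_0^2=44/47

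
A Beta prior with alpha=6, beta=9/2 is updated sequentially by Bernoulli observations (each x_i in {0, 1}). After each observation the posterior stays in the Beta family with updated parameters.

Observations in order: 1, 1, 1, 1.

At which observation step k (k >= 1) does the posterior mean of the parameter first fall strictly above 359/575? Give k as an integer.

obs 1: x=1 → posterior Beta(7, 9/2)
obs 2: x=1 → posterior Beta(8, 9/2)
obs 3: x=1 → posterior Beta(9, 9/2)
obs 4: x=1 → posterior Beta(10, 9/2)

k = 2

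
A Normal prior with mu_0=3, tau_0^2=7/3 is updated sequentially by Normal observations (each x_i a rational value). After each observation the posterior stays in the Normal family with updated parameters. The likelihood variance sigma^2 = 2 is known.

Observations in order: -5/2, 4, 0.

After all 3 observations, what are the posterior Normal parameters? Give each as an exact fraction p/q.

obs 1: x=-5/2 → posterior Normal(1/26, 14/13)
obs 2: x=4 → posterior Normal(57/40, 7/10)
obs 3: x=0 → posterior Normal(19/18, 14/27)

mu_0=19/18, tau_0^2=14/27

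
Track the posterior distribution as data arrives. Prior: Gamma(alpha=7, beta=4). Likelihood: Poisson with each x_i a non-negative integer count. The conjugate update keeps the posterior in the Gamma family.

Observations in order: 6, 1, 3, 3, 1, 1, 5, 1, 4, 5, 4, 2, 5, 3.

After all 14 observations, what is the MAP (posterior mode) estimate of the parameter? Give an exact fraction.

obs 1: x=6 → posterior Gamma(13, 5)
obs 2: x=1 → posterior Gamma(14, 6)
obs 3: x=3 → posterior Gamma(17, 7)
obs 4: x=3 → posterior Gamma(20, 8)
obs 5: x=1 → posterior Gamma(21, 9)
obs 6: x=1 → posterior Gamma(22, 10)
obs 7: x=5 → posterior Gamma(27, 11)
obs 8: x=1 → posterior Gamma(28, 12)
obs 9: x=4 → posterior Gamma(32, 13)
obs 10: x=5 → posterior Gamma(37, 14)
obs 11: x=4 → posterior Gamma(41, 15)
obs 12: x=2 → posterior Gamma(43, 16)
obs 13: x=5 → posterior Gamma(48, 17)
obs 14: x=3 → posterior Gamma(51, 18)

25/9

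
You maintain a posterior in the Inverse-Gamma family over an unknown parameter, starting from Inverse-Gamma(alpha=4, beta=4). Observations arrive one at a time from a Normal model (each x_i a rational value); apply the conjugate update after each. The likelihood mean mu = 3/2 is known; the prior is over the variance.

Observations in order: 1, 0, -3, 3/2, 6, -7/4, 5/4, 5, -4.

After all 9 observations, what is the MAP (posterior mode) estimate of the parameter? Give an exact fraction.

833/152

obs 1: x=1 → posterior Inverse-Gamma(9/2, 33/8)
obs 2: x=0 → posterior Inverse-Gamma(5, 21/4)
obs 3: x=-3 → posterior Inverse-Gamma(11/2, 123/8)
obs 4: x=3/2 → posterior Inverse-Gamma(6, 123/8)
obs 5: x=6 → posterior Inverse-Gamma(13/2, 51/2)
obs 6: x=-7/4 → posterior Inverse-Gamma(7, 985/32)
obs 7: x=5/4 → posterior Inverse-Gamma(15/2, 493/16)
obs 8: x=5 → posterior Inverse-Gamma(8, 591/16)
obs 9: x=-4 → posterior Inverse-Gamma(17/2, 833/16)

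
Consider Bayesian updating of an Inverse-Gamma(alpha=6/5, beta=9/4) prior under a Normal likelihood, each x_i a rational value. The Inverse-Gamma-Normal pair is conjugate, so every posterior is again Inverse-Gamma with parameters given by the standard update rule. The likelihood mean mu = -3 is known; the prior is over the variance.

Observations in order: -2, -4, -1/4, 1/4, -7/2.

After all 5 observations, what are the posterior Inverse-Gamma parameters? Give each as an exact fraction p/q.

obs 1: x=-2 → posterior Inverse-Gamma(17/10, 11/4)
obs 2: x=-4 → posterior Inverse-Gamma(11/5, 13/4)
obs 3: x=-1/4 → posterior Inverse-Gamma(27/10, 225/32)
obs 4: x=1/4 → posterior Inverse-Gamma(16/5, 197/16)
obs 5: x=-7/2 → posterior Inverse-Gamma(37/10, 199/16)

alpha=37/10, beta=199/16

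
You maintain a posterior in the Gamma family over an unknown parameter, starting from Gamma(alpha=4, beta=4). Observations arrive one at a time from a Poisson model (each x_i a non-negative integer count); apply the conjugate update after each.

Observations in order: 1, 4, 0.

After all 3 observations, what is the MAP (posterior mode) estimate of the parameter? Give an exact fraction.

8/7

obs 1: x=1 → posterior Gamma(5, 5)
obs 2: x=4 → posterior Gamma(9, 6)
obs 3: x=0 → posterior Gamma(9, 7)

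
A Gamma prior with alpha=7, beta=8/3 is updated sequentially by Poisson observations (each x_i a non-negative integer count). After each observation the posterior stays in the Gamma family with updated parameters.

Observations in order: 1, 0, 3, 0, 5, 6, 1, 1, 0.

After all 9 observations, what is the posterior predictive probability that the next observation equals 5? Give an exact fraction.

obs 1: x=1 → posterior Gamma(8, 11/3)
obs 2: x=0 → posterior Gamma(8, 14/3)
obs 3: x=3 → posterior Gamma(11, 17/3)
obs 4: x=0 → posterior Gamma(11, 20/3)
obs 5: x=5 → posterior Gamma(16, 23/3)
obs 6: x=6 → posterior Gamma(22, 26/3)
obs 7: x=1 → posterior Gamma(23, 29/3)
obs 8: x=1 → posterior Gamma(24, 32/3)
obs 9: x=0 → posterior Gamma(24, 35/3)

34089018636047410453716352880001068115234375/814018574579096824628413270974638851574726656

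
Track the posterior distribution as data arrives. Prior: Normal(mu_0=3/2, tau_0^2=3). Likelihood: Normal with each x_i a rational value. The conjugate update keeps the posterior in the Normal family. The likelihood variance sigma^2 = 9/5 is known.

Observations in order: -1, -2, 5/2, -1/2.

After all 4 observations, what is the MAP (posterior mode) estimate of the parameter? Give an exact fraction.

-1/46

obs 1: x=-1 → posterior Normal(-1/16, 9/8)
obs 2: x=-2 → posterior Normal(-21/26, 9/13)
obs 3: x=5/2 → posterior Normal(1/9, 1/2)
obs 4: x=-1/2 → posterior Normal(-1/46, 9/23)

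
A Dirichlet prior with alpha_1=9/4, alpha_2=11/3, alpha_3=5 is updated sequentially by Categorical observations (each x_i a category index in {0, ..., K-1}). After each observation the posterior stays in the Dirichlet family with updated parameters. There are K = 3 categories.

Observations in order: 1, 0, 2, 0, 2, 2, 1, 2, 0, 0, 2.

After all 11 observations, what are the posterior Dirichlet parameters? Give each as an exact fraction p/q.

obs 1: x=1 → posterior Dirichlet(9/4, 14/3, 5)
obs 2: x=0 → posterior Dirichlet(13/4, 14/3, 5)
obs 3: x=2 → posterior Dirichlet(13/4, 14/3, 6)
obs 4: x=0 → posterior Dirichlet(17/4, 14/3, 6)
obs 5: x=2 → posterior Dirichlet(17/4, 14/3, 7)
obs 6: x=2 → posterior Dirichlet(17/4, 14/3, 8)
obs 7: x=1 → posterior Dirichlet(17/4, 17/3, 8)
obs 8: x=2 → posterior Dirichlet(17/4, 17/3, 9)
obs 9: x=0 → posterior Dirichlet(21/4, 17/3, 9)
obs 10: x=0 → posterior Dirichlet(25/4, 17/3, 9)
obs 11: x=2 → posterior Dirichlet(25/4, 17/3, 10)

alpha_1=25/4, alpha_2=17/3, alpha_3=10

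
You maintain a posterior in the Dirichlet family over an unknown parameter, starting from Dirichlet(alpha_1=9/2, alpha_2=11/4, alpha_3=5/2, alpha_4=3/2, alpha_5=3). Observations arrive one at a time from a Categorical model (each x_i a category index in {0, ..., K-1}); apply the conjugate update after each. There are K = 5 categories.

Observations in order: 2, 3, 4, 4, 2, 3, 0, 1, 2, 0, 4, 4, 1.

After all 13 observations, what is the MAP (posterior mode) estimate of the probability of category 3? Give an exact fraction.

10/89

obs 1: x=2 → posterior Dirichlet(9/2, 11/4, 7/2, 3/2, 3)
obs 2: x=3 → posterior Dirichlet(9/2, 11/4, 7/2, 5/2, 3)
obs 3: x=4 → posterior Dirichlet(9/2, 11/4, 7/2, 5/2, 4)
obs 4: x=4 → posterior Dirichlet(9/2, 11/4, 7/2, 5/2, 5)
obs 5: x=2 → posterior Dirichlet(9/2, 11/4, 9/2, 5/2, 5)
obs 6: x=3 → posterior Dirichlet(9/2, 11/4, 9/2, 7/2, 5)
obs 7: x=0 → posterior Dirichlet(11/2, 11/4, 9/2, 7/2, 5)
obs 8: x=1 → posterior Dirichlet(11/2, 15/4, 9/2, 7/2, 5)
obs 9: x=2 → posterior Dirichlet(11/2, 15/4, 11/2, 7/2, 5)
obs 10: x=0 → posterior Dirichlet(13/2, 15/4, 11/2, 7/2, 5)
obs 11: x=4 → posterior Dirichlet(13/2, 15/4, 11/2, 7/2, 6)
obs 12: x=4 → posterior Dirichlet(13/2, 15/4, 11/2, 7/2, 7)
obs 13: x=1 → posterior Dirichlet(13/2, 19/4, 11/2, 7/2, 7)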